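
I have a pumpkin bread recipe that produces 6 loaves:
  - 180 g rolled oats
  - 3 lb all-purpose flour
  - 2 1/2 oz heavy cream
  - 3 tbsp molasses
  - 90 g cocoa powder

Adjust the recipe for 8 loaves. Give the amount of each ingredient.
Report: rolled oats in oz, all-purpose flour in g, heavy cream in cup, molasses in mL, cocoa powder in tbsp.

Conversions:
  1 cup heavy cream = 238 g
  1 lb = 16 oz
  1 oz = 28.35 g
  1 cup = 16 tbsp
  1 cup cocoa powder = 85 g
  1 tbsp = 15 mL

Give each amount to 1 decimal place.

Scaling factor: 8/6 = 4/3.
rolled oats: 180 g × 4/3 ÷ 28.35 g/oz ≈ 8.5 oz
all-purpose flour: 3 lb × 4/3 × 16 oz/lb × 28.35 g/oz = 1814.4 g
heavy cream: 2.5 oz × 4/3 × 28.35 g/oz ÷ 238 g/cup ≈ 0.4 cup
molasses: 3 tbsp × 4/3 × 15 mL/tbsp = 60.0 mL
cocoa powder: 90 g × 4/3 ÷ 85 g/cup × 16 tbsp/cup ≈ 22.6 tbsp

rolled oats: 8.5 oz; all-purpose flour: 1814.4 g; heavy cream: 0.4 cup; molasses: 60.0 mL; cocoa powder: 22.6 tbsp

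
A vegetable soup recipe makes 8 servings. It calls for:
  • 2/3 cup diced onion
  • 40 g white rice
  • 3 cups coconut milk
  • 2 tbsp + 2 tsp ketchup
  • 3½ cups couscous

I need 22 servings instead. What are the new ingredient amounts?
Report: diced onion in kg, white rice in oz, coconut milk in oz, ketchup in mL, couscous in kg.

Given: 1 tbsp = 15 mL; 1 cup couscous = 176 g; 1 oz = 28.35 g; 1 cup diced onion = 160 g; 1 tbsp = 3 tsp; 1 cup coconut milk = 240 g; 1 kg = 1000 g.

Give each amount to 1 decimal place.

diced onion: 0.3 kg; white rice: 3.9 oz; coconut milk: 69.8 oz; ketchup: 110.0 mL; couscous: 1.7 kg

Scaling factor: 22/8 = 11/4 = 2.75.
diced onion: 2/3 cup × 11/4 × 160 g/cup ÷ 1000 g/kg ≈ 0.3 kg
white rice: 40 g × 11/4 ÷ 28.35 g/oz ≈ 3.9 oz
coconut milk: 3 cup × 11/4 × 240 g/cup ÷ 28.35 g/oz ≈ 69.8 oz
ketchup: (2 tbsp + 2 tsp = 8/3 tbsp) × 11/4 × 15 mL/tbsp = 110.0 mL
couscous: 3.5 cup × 11/4 × 176 g/cup ÷ 1000 g/kg ≈ 1.7 kg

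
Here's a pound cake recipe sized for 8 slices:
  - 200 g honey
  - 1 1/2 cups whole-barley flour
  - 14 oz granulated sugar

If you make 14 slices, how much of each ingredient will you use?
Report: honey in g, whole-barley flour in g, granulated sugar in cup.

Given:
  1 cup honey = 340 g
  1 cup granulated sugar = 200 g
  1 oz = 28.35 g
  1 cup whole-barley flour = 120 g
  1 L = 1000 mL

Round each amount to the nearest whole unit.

Scaling factor: 14/8 = 7/4 = 1.75.
honey: 200 g × 7/4 = 350 g
whole-barley flour: 1.5 cup × 7/4 × 120 g/cup = 315 g
granulated sugar: 14 oz × 7/4 × 28.35 g/oz ÷ 200 g/cup ≈ 3 cup

honey: 350 g; whole-barley flour: 315 g; granulated sugar: 3 cup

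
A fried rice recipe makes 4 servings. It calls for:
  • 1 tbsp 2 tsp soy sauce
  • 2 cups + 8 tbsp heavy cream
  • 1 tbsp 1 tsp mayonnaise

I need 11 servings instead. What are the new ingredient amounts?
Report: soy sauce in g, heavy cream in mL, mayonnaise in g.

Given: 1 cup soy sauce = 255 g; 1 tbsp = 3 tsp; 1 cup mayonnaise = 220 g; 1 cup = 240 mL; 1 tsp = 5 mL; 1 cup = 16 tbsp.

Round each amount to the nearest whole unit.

Scaling factor: 11/4 = 2.75.
soy sauce: (1 tbsp + 2 tsp = 5/3 tbsp) × 11/4 ÷ 16 tbsp/cup × 255 g/cup ≈ 73 g
heavy cream: (2 cup + 8 tbsp = 2.5 cup) × 11/4 × 240 mL/cup = 1650 mL
mayonnaise: (1 tbsp + 1 tsp = 4/3 tbsp) × 11/4 ÷ 16 tbsp/cup × 220 g/cup ≈ 50 g

soy sauce: 73 g; heavy cream: 1650 mL; mayonnaise: 50 g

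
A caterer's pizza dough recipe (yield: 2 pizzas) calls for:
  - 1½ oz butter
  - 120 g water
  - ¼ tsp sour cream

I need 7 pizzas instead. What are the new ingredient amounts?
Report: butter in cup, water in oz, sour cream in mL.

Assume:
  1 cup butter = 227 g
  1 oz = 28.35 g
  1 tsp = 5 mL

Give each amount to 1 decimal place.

butter: 0.7 cup; water: 14.8 oz; sour cream: 4.4 mL

Scaling factor: 7/2 = 3.5.
butter: 1.5 oz × 7/2 × 28.35 g/oz ÷ 227 g/cup ≈ 0.7 cup
water: 120 g × 7/2 ÷ 28.35 g/oz ≈ 14.8 oz
sour cream: 0.25 tsp × 7/2 × 5 mL/tsp ≈ 4.4 mL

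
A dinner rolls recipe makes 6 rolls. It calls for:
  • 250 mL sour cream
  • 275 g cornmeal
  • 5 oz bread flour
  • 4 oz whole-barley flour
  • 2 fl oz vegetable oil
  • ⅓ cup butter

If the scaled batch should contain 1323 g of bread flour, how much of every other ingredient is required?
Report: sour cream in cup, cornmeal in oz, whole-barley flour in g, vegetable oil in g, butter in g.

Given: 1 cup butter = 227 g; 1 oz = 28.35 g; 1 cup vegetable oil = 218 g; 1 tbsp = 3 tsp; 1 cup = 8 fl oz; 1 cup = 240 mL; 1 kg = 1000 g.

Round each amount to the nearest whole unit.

The original recipe has 141.75 g of bread flour, so the scaling factor is 1323 ÷ 141.75 = 28/3.
sour cream: 250 mL × 28/3 ÷ 240 mL/cup ≈ 10 cup
cornmeal: 275 g × 28/3 ÷ 28.35 g/oz ≈ 91 oz
whole-barley flour: 4 oz × 28/3 × 28.35 g/oz ≈ 1058 g
vegetable oil: 2 fl oz × 28/3 ÷ 8 fl oz/cup × 218 g/cup ≈ 509 g
butter: 1/3 cup × 28/3 × 227 g/cup ≈ 706 g

sour cream: 10 cup; cornmeal: 91 oz; whole-barley flour: 1058 g; vegetable oil: 509 g; butter: 706 g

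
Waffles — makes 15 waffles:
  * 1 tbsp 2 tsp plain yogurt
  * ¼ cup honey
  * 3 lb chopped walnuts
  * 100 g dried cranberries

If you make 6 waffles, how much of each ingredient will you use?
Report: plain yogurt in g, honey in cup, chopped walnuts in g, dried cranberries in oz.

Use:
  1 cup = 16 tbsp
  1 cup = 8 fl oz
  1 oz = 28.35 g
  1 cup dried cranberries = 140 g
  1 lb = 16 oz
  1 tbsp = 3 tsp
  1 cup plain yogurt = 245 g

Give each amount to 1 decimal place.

plain yogurt: 10.2 g; honey: 0.1 cup; chopped walnuts: 544.3 g; dried cranberries: 1.4 oz

Scaling factor: 6/15 = 2/5 = 0.4.
plain yogurt: (1 tbsp + 2 tsp = 5/3 tbsp) × 2/5 ÷ 16 tbsp/cup × 245 g/cup ≈ 10.2 g
honey: 0.25 cup × 2/5 = 0.1 cup
chopped walnuts: 3 lb × 2/5 × 16 oz/lb × 28.35 g/oz ≈ 544.3 g
dried cranberries: 100 g × 2/5 ÷ 28.35 g/oz ≈ 1.4 oz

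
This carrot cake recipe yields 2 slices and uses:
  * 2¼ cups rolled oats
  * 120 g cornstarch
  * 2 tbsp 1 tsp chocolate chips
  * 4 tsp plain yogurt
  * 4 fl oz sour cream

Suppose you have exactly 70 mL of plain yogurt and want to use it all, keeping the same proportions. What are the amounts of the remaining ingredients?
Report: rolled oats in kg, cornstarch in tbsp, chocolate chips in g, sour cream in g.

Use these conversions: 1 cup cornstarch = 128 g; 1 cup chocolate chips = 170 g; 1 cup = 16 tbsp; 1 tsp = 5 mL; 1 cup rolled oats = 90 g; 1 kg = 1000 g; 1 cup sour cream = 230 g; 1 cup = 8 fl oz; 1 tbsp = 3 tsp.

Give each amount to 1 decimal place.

The original recipe has 20 mL of plain yogurt, so the scaling factor is 70 ÷ 20 = 7/2 = 3.5.
rolled oats: 2.25 cup × 7/2 × 90 g/cup ÷ 1000 g/kg ≈ 0.7 kg
cornstarch: 120 g × 7/2 ÷ 128 g/cup × 16 tbsp/cup = 52.5 tbsp
chocolate chips: (2 tbsp + 1 tsp = 7/3 tbsp) × 7/2 ÷ 16 tbsp/cup × 170 g/cup ≈ 86.8 g
sour cream: 4 fl oz × 7/2 ÷ 8 fl oz/cup × 230 g/cup = 402.5 g

rolled oats: 0.7 kg; cornstarch: 52.5 tbsp; chocolate chips: 86.8 g; sour cream: 402.5 g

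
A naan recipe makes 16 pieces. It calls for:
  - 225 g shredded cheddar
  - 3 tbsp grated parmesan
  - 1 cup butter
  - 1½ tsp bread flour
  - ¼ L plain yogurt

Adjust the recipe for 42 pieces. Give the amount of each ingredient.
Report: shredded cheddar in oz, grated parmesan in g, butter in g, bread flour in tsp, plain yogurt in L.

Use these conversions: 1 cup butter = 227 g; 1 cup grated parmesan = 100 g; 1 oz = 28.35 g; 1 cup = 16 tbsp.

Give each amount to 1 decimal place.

shredded cheddar: 20.8 oz; grated parmesan: 49.2 g; butter: 595.9 g; bread flour: 3.9 tsp; plain yogurt: 0.7 L

Scaling factor: 42/16 = 21/8 = 2.625.
shredded cheddar: 225 g × 21/8 ÷ 28.35 g/oz ≈ 20.8 oz
grated parmesan: 3 tbsp × 21/8 ÷ 16 tbsp/cup × 100 g/cup ≈ 49.2 g
butter: 1 cup × 21/8 × 227 g/cup ≈ 595.9 g
bread flour: 1.5 tsp × 21/8 ≈ 3.9 tsp
plain yogurt: 0.25 L × 21/8 ≈ 0.7 L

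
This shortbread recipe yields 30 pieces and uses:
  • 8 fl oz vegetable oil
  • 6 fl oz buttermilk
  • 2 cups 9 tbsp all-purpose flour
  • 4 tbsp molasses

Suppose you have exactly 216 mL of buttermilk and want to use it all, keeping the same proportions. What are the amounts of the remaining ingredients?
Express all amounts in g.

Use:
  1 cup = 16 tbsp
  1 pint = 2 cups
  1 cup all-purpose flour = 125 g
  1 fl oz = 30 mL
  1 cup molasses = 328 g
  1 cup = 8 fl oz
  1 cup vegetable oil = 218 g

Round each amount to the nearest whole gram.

vegetable oil: 262 g; all-purpose flour: 384 g; molasses: 98 g

The original recipe has 180 mL of buttermilk, so the scaling factor is 216 ÷ 180 = 6/5 = 1.2.
vegetable oil: 8 fl oz × 6/5 ÷ 8 fl oz/cup × 218 g/cup ≈ 262 g
all-purpose flour: (2 cup + 9 tbsp = 2.5625 cup) × 6/5 × 125 g/cup ≈ 384 g
molasses: 4 tbsp × 6/5 ÷ 16 tbsp/cup × 328 g/cup ≈ 98 g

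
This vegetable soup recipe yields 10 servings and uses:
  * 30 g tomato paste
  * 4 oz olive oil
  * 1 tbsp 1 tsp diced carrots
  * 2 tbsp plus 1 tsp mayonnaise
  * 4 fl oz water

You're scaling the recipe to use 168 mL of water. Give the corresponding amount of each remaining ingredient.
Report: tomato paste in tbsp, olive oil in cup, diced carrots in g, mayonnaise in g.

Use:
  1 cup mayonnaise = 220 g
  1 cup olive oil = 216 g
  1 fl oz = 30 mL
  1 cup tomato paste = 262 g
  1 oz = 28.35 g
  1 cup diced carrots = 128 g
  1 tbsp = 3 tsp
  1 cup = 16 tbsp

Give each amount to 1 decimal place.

tomato paste: 2.6 tbsp; olive oil: 0.7 cup; diced carrots: 14.9 g; mayonnaise: 44.9 g

The original recipe has 120 mL of water, so the scaling factor is 168 ÷ 120 = 7/5 = 1.4.
tomato paste: 30 g × 7/5 ÷ 262 g/cup × 16 tbsp/cup ≈ 2.6 tbsp
olive oil: 4 oz × 7/5 × 28.35 g/oz ÷ 216 g/cup ≈ 0.7 cup
diced carrots: (1 tbsp + 1 tsp = 4/3 tbsp) × 7/5 ÷ 16 tbsp/cup × 128 g/cup ≈ 14.9 g
mayonnaise: (2 tbsp + 1 tsp = 7/3 tbsp) × 7/5 ÷ 16 tbsp/cup × 220 g/cup ≈ 44.9 g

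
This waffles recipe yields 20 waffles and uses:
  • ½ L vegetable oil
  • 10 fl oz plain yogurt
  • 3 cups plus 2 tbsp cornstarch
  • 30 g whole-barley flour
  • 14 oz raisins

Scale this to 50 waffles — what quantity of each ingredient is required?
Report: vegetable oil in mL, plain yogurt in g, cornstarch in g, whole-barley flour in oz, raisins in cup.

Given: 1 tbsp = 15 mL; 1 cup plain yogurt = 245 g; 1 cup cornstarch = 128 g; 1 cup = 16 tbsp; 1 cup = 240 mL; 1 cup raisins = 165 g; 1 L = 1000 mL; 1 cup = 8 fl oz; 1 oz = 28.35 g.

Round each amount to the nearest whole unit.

Scaling factor: 50/20 = 5/2 = 2.5.
vegetable oil: 0.5 L × 5/2 × 1000 mL/L = 1250 mL
plain yogurt: 10 fl oz × 5/2 ÷ 8 fl oz/cup × 245 g/cup ≈ 766 g
cornstarch: (3 cup + 2 tbsp = 3.125 cup) × 5/2 × 128 g/cup = 1000 g
whole-barley flour: 30 g × 5/2 ÷ 28.35 g/oz ≈ 3 oz
raisins: 14 oz × 5/2 × 28.35 g/oz ÷ 165 g/cup ≈ 6 cup

vegetable oil: 1250 mL; plain yogurt: 766 g; cornstarch: 1000 g; whole-barley flour: 3 oz; raisins: 6 cup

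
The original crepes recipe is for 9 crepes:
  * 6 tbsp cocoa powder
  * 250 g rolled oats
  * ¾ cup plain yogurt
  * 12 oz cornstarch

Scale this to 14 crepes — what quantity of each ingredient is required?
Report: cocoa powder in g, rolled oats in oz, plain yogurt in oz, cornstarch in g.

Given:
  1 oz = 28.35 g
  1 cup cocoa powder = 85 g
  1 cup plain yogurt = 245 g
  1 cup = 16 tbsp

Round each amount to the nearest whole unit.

cocoa powder: 50 g; rolled oats: 14 oz; plain yogurt: 10 oz; cornstarch: 529 g

Scaling factor: 14/9.
cocoa powder: 6 tbsp × 14/9 ÷ 16 tbsp/cup × 85 g/cup ≈ 50 g
rolled oats: 250 g × 14/9 ÷ 28.35 g/oz ≈ 14 oz
plain yogurt: 0.75 cup × 14/9 × 245 g/cup ÷ 28.35 g/oz ≈ 10 oz
cornstarch: 12 oz × 14/9 × 28.35 g/oz ≈ 529 g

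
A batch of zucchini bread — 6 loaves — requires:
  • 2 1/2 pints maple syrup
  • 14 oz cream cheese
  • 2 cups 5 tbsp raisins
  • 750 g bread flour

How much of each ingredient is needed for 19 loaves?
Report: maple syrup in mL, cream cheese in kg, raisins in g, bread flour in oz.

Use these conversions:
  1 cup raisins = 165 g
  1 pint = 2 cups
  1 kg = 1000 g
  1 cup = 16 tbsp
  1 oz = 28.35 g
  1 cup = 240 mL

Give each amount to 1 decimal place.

Scaling factor: 19/6.
maple syrup: 2.5 pint × 19/6 × 2 cup/pint × 240 mL/cup = 3800.0 mL
cream cheese: 14 oz × 19/6 × 28.35 g/oz ÷ 1000 g/kg ≈ 1.3 kg
raisins: (2 cup + 5 tbsp = 2.3125 cup) × 19/6 × 165 g/cup ≈ 1208.3 g
bread flour: 750 g × 19/6 ÷ 28.35 g/oz ≈ 83.8 oz

maple syrup: 3800.0 mL; cream cheese: 1.3 kg; raisins: 1208.3 g; bread flour: 83.8 oz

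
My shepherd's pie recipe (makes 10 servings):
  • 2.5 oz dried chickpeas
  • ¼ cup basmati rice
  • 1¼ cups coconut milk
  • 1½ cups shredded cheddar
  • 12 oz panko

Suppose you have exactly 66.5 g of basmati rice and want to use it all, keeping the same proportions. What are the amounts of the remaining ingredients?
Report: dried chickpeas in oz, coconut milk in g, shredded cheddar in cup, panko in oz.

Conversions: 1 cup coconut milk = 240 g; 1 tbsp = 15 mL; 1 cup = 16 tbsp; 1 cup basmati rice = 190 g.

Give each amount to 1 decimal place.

The original recipe has 47.5 g of basmati rice, so the scaling factor is 66.5 ÷ 47.5 = 7/5 = 1.4.
dried chickpeas: 2.5 oz × 7/5 = 3.5 oz
coconut milk: 1.25 cup × 7/5 × 240 g/cup = 420.0 g
shredded cheddar: 1.5 cup × 7/5 = 2.1 cup
panko: 12 oz × 7/5 = 16.8 oz

dried chickpeas: 3.5 oz; coconut milk: 420.0 g; shredded cheddar: 2.1 cup; panko: 16.8 oz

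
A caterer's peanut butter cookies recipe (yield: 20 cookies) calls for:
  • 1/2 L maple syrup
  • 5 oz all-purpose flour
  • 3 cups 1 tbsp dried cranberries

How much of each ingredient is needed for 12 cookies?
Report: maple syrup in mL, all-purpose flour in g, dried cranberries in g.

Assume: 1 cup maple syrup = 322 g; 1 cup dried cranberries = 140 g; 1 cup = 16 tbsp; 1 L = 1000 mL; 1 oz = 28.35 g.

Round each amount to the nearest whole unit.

Scaling factor: 12/20 = 3/5 = 0.6.
maple syrup: 0.5 L × 3/5 × 1000 mL/L = 300 mL
all-purpose flour: 5 oz × 3/5 × 28.35 g/oz ≈ 85 g
dried cranberries: (3 cup + 1 tbsp = 3.0625 cup) × 3/5 × 140 g/cup ≈ 257 g

maple syrup: 300 mL; all-purpose flour: 85 g; dried cranberries: 257 g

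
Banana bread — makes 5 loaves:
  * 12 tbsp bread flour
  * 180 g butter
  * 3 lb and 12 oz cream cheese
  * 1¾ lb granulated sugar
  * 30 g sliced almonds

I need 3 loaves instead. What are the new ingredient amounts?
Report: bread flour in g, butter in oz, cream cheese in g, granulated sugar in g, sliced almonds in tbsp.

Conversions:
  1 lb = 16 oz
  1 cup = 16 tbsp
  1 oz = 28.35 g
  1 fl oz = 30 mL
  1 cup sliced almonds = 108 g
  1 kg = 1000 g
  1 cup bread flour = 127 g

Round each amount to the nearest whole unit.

Scaling factor: 3/5 = 0.6.
bread flour: 12 tbsp × 3/5 ÷ 16 tbsp/cup × 127 g/cup ≈ 57 g
butter: 180 g × 3/5 ÷ 28.35 g/oz ≈ 4 oz
cream cheese: (3 lb + 12 oz = 3.75 lb) × 3/5 × 16 oz/lb × 28.35 g/oz ≈ 1021 g
granulated sugar: 1.75 lb × 3/5 × 16 oz/lb × 28.35 g/oz ≈ 476 g
sliced almonds: 30 g × 3/5 ÷ 108 g/cup × 16 tbsp/cup ≈ 3 tbsp

bread flour: 57 g; butter: 4 oz; cream cheese: 1021 g; granulated sugar: 476 g; sliced almonds: 3 tbsp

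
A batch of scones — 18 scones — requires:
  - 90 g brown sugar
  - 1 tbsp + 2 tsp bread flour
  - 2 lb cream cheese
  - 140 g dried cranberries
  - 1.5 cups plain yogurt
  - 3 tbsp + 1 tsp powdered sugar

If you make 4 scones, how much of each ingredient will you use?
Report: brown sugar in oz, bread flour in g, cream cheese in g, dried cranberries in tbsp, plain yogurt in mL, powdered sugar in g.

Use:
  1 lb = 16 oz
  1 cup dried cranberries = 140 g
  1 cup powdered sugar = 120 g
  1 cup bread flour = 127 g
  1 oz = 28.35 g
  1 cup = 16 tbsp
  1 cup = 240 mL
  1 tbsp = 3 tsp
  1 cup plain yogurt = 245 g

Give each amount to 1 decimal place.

Scaling factor: 4/18 = 2/9.
brown sugar: 90 g × 2/9 ÷ 28.35 g/oz ≈ 0.7 oz
bread flour: (1 tbsp + 2 tsp = 5/3 tbsp) × 2/9 ÷ 16 tbsp/cup × 127 g/cup ≈ 2.9 g
cream cheese: 2 lb × 2/9 × 16 oz/lb × 28.35 g/oz = 201.6 g
dried cranberries: 140 g × 2/9 ÷ 140 g/cup × 16 tbsp/cup ≈ 3.6 tbsp
plain yogurt: 1.5 cup × 2/9 × 240 mL/cup = 80.0 mL
powdered sugar: (3 tbsp + 1 tsp = 10/3 tbsp) × 2/9 ÷ 16 tbsp/cup × 120 g/cup ≈ 5.6 g

brown sugar: 0.7 oz; bread flour: 2.9 g; cream cheese: 201.6 g; dried cranberries: 3.6 tbsp; plain yogurt: 80.0 mL; powdered sugar: 5.6 g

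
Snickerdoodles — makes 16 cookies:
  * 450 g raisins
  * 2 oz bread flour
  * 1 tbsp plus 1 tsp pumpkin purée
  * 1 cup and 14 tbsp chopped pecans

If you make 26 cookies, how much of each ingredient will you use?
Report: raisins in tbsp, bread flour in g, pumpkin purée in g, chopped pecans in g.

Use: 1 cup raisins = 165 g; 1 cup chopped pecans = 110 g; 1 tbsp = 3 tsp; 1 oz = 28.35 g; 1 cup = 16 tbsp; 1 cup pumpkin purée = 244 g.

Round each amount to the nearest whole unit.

Scaling factor: 26/16 = 13/8 = 1.625.
raisins: 450 g × 13/8 ÷ 165 g/cup × 16 tbsp/cup ≈ 71 tbsp
bread flour: 2 oz × 13/8 × 28.35 g/oz ≈ 92 g
pumpkin purée: (1 tbsp + 1 tsp = 4/3 tbsp) × 13/8 ÷ 16 tbsp/cup × 244 g/cup ≈ 33 g
chopped pecans: (1 cup + 14 tbsp = 1.875 cup) × 13/8 × 110 g/cup ≈ 335 g

raisins: 71 tbsp; bread flour: 92 g; pumpkin purée: 33 g; chopped pecans: 335 g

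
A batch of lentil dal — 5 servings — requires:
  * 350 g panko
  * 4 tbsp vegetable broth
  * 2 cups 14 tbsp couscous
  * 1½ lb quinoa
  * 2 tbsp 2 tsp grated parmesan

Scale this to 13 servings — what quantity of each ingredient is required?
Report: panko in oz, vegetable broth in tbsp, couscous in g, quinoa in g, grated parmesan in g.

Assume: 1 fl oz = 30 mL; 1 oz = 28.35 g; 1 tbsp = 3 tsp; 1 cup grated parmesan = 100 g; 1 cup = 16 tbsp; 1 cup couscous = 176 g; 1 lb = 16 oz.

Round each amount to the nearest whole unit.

panko: 32 oz; vegetable broth: 10 tbsp; couscous: 1316 g; quinoa: 1769 g; grated parmesan: 43 g

Scaling factor: 13/5 = 2.6.
panko: 350 g × 13/5 ÷ 28.35 g/oz ≈ 32 oz
vegetable broth: 4 tbsp × 13/5 ≈ 10 tbsp
couscous: (2 cup + 14 tbsp = 2.875 cup) × 13/5 × 176 g/cup ≈ 1316 g
quinoa: 1.5 lb × 13/5 × 16 oz/lb × 28.35 g/oz ≈ 1769 g
grated parmesan: (2 tbsp + 2 tsp = 8/3 tbsp) × 13/5 ÷ 16 tbsp/cup × 100 g/cup ≈ 43 g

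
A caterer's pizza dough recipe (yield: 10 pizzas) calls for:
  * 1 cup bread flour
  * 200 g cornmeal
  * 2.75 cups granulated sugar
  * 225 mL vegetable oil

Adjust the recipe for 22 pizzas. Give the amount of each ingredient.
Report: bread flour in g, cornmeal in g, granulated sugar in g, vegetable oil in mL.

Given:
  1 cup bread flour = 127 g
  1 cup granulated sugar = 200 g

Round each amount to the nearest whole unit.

bread flour: 279 g; cornmeal: 440 g; granulated sugar: 1210 g; vegetable oil: 495 mL

Scaling factor: 22/10 = 11/5 = 2.2.
bread flour: 1 cup × 11/5 × 127 g/cup ≈ 279 g
cornmeal: 200 g × 11/5 = 440 g
granulated sugar: 2.75 cup × 11/5 × 200 g/cup = 1210 g
vegetable oil: 225 mL × 11/5 = 495 mL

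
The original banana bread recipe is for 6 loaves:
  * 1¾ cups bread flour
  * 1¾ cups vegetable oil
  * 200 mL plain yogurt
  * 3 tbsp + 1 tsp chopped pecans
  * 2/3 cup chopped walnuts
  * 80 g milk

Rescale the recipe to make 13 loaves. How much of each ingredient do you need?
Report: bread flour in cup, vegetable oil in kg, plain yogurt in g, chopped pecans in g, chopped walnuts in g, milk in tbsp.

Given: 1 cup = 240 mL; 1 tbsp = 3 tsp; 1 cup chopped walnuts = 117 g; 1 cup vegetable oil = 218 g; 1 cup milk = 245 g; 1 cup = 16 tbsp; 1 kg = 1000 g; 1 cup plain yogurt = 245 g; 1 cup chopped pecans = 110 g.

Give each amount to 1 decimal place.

bread flour: 3.8 cup; vegetable oil: 0.8 kg; plain yogurt: 442.4 g; chopped pecans: 49.7 g; chopped walnuts: 169.0 g; milk: 11.3 tbsp

Scaling factor: 13/6.
bread flour: 1.75 cup × 13/6 ≈ 3.8 cup
vegetable oil: 1.75 cup × 13/6 × 218 g/cup ÷ 1000 g/kg ≈ 0.8 kg
plain yogurt: 200 mL × 13/6 ÷ 240 mL/cup × 245 g/cup ≈ 442.4 g
chopped pecans: (3 tbsp + 1 tsp = 10/3 tbsp) × 13/6 ÷ 16 tbsp/cup × 110 g/cup ≈ 49.7 g
chopped walnuts: 2/3 cup × 13/6 × 117 g/cup = 169.0 g
milk: 80 g × 13/6 ÷ 245 g/cup × 16 tbsp/cup ≈ 11.3 tbsp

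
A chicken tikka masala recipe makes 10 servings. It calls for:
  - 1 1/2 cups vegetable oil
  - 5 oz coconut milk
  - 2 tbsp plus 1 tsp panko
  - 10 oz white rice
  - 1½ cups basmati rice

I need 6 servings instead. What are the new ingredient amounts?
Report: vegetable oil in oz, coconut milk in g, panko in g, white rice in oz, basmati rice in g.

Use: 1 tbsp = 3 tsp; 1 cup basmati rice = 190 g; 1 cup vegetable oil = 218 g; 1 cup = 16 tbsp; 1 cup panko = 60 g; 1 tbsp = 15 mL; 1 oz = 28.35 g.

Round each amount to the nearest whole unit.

vegetable oil: 7 oz; coconut milk: 85 g; panko: 5 g; white rice: 6 oz; basmati rice: 171 g

Scaling factor: 6/10 = 3/5 = 0.6.
vegetable oil: 1.5 cup × 3/5 × 218 g/cup ÷ 28.35 g/oz ≈ 7 oz
coconut milk: 5 oz × 3/5 × 28.35 g/oz ≈ 85 g
panko: (2 tbsp + 1 tsp = 7/3 tbsp) × 3/5 ÷ 16 tbsp/cup × 60 g/cup ≈ 5 g
white rice: 10 oz × 3/5 = 6 oz
basmati rice: 1.5 cup × 3/5 × 190 g/cup = 171 g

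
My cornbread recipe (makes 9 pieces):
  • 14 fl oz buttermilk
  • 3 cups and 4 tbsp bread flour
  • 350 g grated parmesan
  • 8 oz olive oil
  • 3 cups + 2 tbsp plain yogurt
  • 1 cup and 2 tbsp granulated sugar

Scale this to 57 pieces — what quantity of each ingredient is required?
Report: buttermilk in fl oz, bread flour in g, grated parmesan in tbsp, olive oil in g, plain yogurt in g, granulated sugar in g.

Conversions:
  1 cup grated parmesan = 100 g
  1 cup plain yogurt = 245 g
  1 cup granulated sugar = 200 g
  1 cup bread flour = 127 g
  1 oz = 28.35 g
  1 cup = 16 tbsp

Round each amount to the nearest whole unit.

buttermilk: 89 fl oz; bread flour: 2614 g; grated parmesan: 355 tbsp; olive oil: 1436 g; plain yogurt: 4849 g; granulated sugar: 1425 g

Scaling factor: 57/9 = 19/3.
buttermilk: 14 fl oz × 19/3 ≈ 89 fl oz
bread flour: (3 cup + 4 tbsp = 3.25 cup) × 19/3 × 127 g/cup ≈ 2614 g
grated parmesan: 350 g × 19/3 ÷ 100 g/cup × 16 tbsp/cup ≈ 355 tbsp
olive oil: 8 oz × 19/3 × 28.35 g/oz ≈ 1436 g
plain yogurt: (3 cup + 2 tbsp = 3.125 cup) × 19/3 × 245 g/cup ≈ 4849 g
granulated sugar: (1 cup + 2 tbsp = 1.125 cup) × 19/3 × 200 g/cup = 1425 g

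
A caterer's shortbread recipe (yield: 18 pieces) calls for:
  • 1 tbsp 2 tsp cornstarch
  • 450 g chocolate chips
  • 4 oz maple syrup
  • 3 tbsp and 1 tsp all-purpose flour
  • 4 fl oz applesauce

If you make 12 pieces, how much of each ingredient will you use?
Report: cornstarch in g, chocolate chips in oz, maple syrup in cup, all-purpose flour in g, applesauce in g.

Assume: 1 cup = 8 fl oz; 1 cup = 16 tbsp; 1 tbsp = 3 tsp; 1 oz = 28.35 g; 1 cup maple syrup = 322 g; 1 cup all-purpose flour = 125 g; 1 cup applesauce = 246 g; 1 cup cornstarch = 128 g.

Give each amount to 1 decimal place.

Scaling factor: 12/18 = 2/3.
cornstarch: (1 tbsp + 2 tsp = 5/3 tbsp) × 2/3 ÷ 16 tbsp/cup × 128 g/cup ≈ 8.9 g
chocolate chips: 450 g × 2/3 ÷ 28.35 g/oz ≈ 10.6 oz
maple syrup: 4 oz × 2/3 × 28.35 g/oz ÷ 322 g/cup ≈ 0.2 cup
all-purpose flour: (3 tbsp + 1 tsp = 10/3 tbsp) × 2/3 ÷ 16 tbsp/cup × 125 g/cup ≈ 17.4 g
applesauce: 4 fl oz × 2/3 ÷ 8 fl oz/cup × 246 g/cup = 82.0 g

cornstarch: 8.9 g; chocolate chips: 10.6 oz; maple syrup: 0.2 cup; all-purpose flour: 17.4 g; applesauce: 82.0 g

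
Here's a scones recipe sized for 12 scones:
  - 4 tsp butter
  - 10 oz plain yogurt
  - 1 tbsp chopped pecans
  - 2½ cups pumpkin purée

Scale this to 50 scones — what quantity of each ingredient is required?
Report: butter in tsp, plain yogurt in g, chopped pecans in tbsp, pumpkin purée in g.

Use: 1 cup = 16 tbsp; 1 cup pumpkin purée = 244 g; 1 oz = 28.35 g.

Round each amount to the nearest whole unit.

Scaling factor: 50/12 = 25/6.
butter: 4 tsp × 25/6 ≈ 17 tsp
plain yogurt: 10 oz × 25/6 × 28.35 g/oz ≈ 1181 g
chopped pecans: 1 tbsp × 25/6 ≈ 4 tbsp
pumpkin purée: 2.5 cup × 25/6 × 244 g/cup ≈ 2542 g

butter: 17 tsp; plain yogurt: 1181 g; chopped pecans: 4 tbsp; pumpkin purée: 2542 g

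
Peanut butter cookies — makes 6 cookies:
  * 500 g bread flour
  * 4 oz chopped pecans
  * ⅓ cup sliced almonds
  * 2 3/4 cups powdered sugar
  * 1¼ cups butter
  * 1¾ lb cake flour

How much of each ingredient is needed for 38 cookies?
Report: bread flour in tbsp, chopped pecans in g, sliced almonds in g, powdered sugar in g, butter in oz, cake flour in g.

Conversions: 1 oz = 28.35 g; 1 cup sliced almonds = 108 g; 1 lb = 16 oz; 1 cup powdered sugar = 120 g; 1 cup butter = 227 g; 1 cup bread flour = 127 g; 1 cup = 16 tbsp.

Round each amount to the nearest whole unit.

Scaling factor: 38/6 = 19/3.
bread flour: 500 g × 19/3 ÷ 127 g/cup × 16 tbsp/cup ≈ 399 tbsp
chopped pecans: 4 oz × 19/3 × 28.35 g/oz ≈ 718 g
sliced almonds: 1/3 cup × 19/3 × 108 g/cup = 228 g
powdered sugar: 2.75 cup × 19/3 × 120 g/cup = 2090 g
butter: 1.25 cup × 19/3 × 227 g/cup ÷ 28.35 g/oz ≈ 63 oz
cake flour: 1.75 lb × 19/3 × 16 oz/lb × 28.35 g/oz ≈ 5027 g

bread flour: 399 tbsp; chopped pecans: 718 g; sliced almonds: 228 g; powdered sugar: 2090 g; butter: 63 oz; cake flour: 5027 g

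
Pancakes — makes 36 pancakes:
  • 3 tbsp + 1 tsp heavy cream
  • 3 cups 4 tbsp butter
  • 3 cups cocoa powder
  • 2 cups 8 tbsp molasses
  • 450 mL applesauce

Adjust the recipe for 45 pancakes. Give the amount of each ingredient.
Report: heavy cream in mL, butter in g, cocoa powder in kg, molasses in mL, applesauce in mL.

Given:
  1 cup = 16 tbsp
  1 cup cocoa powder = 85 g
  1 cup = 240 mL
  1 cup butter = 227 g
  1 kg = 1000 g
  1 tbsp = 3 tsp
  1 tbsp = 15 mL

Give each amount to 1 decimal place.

Scaling factor: 45/36 = 5/4 = 1.25.
heavy cream: (3 tbsp + 1 tsp = 10/3 tbsp) × 5/4 × 15 mL/tbsp = 62.5 mL
butter: (3 cup + 4 tbsp = 3.25 cup) × 5/4 × 227 g/cup ≈ 922.2 g
cocoa powder: 3 cup × 5/4 × 85 g/cup ÷ 1000 g/kg ≈ 0.3 kg
molasses: (2 cup + 8 tbsp = 2.5 cup) × 5/4 × 240 mL/cup = 750.0 mL
applesauce: 450 mL × 5/4 = 562.5 mL

heavy cream: 62.5 mL; butter: 922.2 g; cocoa powder: 0.3 kg; molasses: 750.0 mL; applesauce: 562.5 mL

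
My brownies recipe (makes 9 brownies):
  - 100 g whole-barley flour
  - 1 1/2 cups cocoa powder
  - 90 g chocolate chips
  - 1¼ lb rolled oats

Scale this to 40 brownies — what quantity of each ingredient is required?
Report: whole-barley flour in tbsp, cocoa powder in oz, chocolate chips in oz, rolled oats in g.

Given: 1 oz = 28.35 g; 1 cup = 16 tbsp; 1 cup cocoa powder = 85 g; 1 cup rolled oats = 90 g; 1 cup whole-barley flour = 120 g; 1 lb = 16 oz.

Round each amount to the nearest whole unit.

whole-barley flour: 59 tbsp; cocoa powder: 20 oz; chocolate chips: 14 oz; rolled oats: 2520 g

Scaling factor: 40/9.
whole-barley flour: 100 g × 40/9 ÷ 120 g/cup × 16 tbsp/cup ≈ 59 tbsp
cocoa powder: 1.5 cup × 40/9 × 85 g/cup ÷ 28.35 g/oz ≈ 20 oz
chocolate chips: 90 g × 40/9 ÷ 28.35 g/oz ≈ 14 oz
rolled oats: 1.25 lb × 40/9 × 16 oz/lb × 28.35 g/oz = 2520 g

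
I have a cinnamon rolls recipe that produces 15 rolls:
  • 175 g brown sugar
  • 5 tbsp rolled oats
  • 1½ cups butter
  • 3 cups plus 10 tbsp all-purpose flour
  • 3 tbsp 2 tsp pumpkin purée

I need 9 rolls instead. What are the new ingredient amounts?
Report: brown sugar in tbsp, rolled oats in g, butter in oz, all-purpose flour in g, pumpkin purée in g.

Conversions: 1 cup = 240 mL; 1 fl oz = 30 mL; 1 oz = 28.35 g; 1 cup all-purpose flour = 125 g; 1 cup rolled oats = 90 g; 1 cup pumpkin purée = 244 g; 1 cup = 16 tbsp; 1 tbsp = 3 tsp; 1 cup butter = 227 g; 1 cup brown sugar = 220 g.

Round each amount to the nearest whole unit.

Scaling factor: 9/15 = 3/5 = 0.6.
brown sugar: 175 g × 3/5 ÷ 220 g/cup × 16 tbsp/cup ≈ 8 tbsp
rolled oats: 5 tbsp × 3/5 ÷ 16 tbsp/cup × 90 g/cup ≈ 17 g
butter: 1.5 cup × 3/5 × 227 g/cup ÷ 28.35 g/oz ≈ 7 oz
all-purpose flour: (3 cup + 10 tbsp = 3.625 cup) × 3/5 × 125 g/cup ≈ 272 g
pumpkin purée: (3 tbsp + 2 tsp = 11/3 tbsp) × 3/5 ÷ 16 tbsp/cup × 244 g/cup ≈ 34 g

brown sugar: 8 tbsp; rolled oats: 17 g; butter: 7 oz; all-purpose flour: 272 g; pumpkin purée: 34 g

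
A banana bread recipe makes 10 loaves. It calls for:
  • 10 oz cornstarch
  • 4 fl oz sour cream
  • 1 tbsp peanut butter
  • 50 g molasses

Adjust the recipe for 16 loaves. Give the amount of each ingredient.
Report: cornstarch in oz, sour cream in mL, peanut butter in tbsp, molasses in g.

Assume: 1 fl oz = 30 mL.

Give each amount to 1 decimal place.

cornstarch: 16.0 oz; sour cream: 192.0 mL; peanut butter: 1.6 tbsp; molasses: 80.0 g

Scaling factor: 16/10 = 8/5 = 1.6.
cornstarch: 10 oz × 8/5 = 16.0 oz
sour cream: 4 fl oz × 8/5 × 30 mL/fl oz = 192.0 mL
peanut butter: 1 tbsp × 8/5 = 1.6 tbsp
molasses: 50 g × 8/5 = 80.0 g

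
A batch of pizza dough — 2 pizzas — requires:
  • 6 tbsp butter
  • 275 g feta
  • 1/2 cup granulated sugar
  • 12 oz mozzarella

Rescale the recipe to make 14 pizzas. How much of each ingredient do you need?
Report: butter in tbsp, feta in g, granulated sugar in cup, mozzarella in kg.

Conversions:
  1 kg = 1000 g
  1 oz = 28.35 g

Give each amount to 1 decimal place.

Scaling factor: 14/2 = 7.
butter: 6 tbsp × 7 = 42.0 tbsp
feta: 275 g × 7 = 1925.0 g
granulated sugar: 0.5 cup × 7 = 3.5 cup
mozzarella: 12 oz × 7 × 28.35 g/oz ÷ 1000 g/kg ≈ 2.4 kg

butter: 42.0 tbsp; feta: 1925.0 g; granulated sugar: 3.5 cup; mozzarella: 2.4 kg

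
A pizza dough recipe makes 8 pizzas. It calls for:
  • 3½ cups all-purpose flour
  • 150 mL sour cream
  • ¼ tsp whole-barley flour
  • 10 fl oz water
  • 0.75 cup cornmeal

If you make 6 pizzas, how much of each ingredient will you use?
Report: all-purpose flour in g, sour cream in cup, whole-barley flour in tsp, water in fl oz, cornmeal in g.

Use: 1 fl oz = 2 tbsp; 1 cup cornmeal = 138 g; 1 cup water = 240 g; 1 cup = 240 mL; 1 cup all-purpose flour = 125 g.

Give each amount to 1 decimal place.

Scaling factor: 6/8 = 3/4 = 0.75.
all-purpose flour: 3.5 cup × 3/4 × 125 g/cup ≈ 328.1 g
sour cream: 150 mL × 3/4 ÷ 240 mL/cup ≈ 0.5 cup
whole-barley flour: 0.25 tsp × 3/4 ≈ 0.2 tsp
water: 10 fl oz × 3/4 = 7.5 fl oz
cornmeal: 0.75 cup × 3/4 × 138 g/cup ≈ 77.6 g

all-purpose flour: 328.1 g; sour cream: 0.5 cup; whole-barley flour: 0.2 tsp; water: 7.5 fl oz; cornmeal: 77.6 g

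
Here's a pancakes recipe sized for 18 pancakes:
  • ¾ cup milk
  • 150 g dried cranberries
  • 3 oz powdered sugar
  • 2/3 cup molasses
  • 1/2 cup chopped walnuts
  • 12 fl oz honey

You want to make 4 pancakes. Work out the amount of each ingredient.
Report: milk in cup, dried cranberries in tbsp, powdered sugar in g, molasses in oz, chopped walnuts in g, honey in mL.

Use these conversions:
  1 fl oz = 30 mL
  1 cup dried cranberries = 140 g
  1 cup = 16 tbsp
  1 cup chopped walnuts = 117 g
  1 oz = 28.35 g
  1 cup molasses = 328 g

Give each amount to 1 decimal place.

milk: 0.2 cup; dried cranberries: 3.8 tbsp; powdered sugar: 18.9 g; molasses: 1.7 oz; chopped walnuts: 13.0 g; honey: 80.0 mL

Scaling factor: 4/18 = 2/9.
milk: 0.75 cup × 2/9 ≈ 0.2 cup
dried cranberries: 150 g × 2/9 ÷ 140 g/cup × 16 tbsp/cup ≈ 3.8 tbsp
powdered sugar: 3 oz × 2/9 × 28.35 g/oz = 18.9 g
molasses: 2/3 cup × 2/9 × 328 g/cup ÷ 28.35 g/oz ≈ 1.7 oz
chopped walnuts: 0.5 cup × 2/9 × 117 g/cup = 13.0 g
honey: 12 fl oz × 2/9 × 30 mL/fl oz = 80.0 mL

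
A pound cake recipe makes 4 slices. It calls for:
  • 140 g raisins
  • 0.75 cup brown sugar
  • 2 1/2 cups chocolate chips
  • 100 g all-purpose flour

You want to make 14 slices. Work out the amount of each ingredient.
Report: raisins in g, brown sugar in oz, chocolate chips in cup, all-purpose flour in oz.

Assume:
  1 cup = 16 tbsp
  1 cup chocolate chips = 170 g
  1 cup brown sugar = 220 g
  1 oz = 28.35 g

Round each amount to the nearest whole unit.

raisins: 490 g; brown sugar: 20 oz; chocolate chips: 9 cup; all-purpose flour: 12 oz

Scaling factor: 14/4 = 7/2 = 3.5.
raisins: 140 g × 7/2 = 490 g
brown sugar: 0.75 cup × 7/2 × 220 g/cup ÷ 28.35 g/oz ≈ 20 oz
chocolate chips: 2.5 cup × 7/2 ≈ 9 cup
all-purpose flour: 100 g × 7/2 ÷ 28.35 g/oz ≈ 12 oz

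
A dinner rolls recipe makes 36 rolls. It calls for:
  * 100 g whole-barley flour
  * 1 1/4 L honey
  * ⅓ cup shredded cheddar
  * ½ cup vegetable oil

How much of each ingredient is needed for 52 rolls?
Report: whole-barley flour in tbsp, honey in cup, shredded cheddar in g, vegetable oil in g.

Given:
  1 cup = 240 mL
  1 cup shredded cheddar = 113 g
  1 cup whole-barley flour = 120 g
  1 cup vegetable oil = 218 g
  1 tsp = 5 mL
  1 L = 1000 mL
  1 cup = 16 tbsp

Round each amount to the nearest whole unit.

whole-barley flour: 19 tbsp; honey: 8 cup; shredded cheddar: 54 g; vegetable oil: 157 g

Scaling factor: 52/36 = 13/9.
whole-barley flour: 100 g × 13/9 ÷ 120 g/cup × 16 tbsp/cup ≈ 19 tbsp
honey: 1.25 L × 13/9 × 1000 mL/L ÷ 240 mL/cup ≈ 8 cup
shredded cheddar: 1/3 cup × 13/9 × 113 g/cup ≈ 54 g
vegetable oil: 0.5 cup × 13/9 × 218 g/cup ≈ 157 g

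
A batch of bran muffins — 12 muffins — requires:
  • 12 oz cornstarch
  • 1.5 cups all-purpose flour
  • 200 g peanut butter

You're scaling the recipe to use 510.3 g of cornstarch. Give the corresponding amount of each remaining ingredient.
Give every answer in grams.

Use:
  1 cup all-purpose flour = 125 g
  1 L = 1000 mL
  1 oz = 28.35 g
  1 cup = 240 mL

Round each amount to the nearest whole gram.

all-purpose flour: 281 g; peanut butter: 300 g

The original recipe has 340.2 g of cornstarch, so the scaling factor is 510.3 ÷ 340.2 = 3/2 = 1.5.
all-purpose flour: 1.5 cup × 3/2 × 125 g/cup ≈ 281 g
peanut butter: 200 g × 3/2 = 300 g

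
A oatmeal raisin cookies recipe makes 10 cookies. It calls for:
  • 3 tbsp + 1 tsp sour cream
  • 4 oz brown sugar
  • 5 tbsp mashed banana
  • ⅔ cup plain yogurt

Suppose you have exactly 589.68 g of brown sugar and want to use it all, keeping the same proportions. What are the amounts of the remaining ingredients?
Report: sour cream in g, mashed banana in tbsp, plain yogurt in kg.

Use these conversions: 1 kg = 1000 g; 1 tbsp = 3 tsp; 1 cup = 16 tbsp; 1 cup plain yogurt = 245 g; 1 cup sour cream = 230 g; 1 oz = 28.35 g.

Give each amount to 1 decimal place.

sour cream: 249.2 g; mashed banana: 26.0 tbsp; plain yogurt: 0.8 kg

The original recipe has 113.4 g of brown sugar, so the scaling factor is 589.68 ÷ 113.4 = 26/5 = 5.2.
sour cream: (3 tbsp + 1 tsp = 10/3 tbsp) × 26/5 ÷ 16 tbsp/cup × 230 g/cup ≈ 249.2 g
mashed banana: 5 tbsp × 26/5 = 26.0 tbsp
plain yogurt: 2/3 cup × 26/5 × 245 g/cup ÷ 1000 g/kg ≈ 0.8 kg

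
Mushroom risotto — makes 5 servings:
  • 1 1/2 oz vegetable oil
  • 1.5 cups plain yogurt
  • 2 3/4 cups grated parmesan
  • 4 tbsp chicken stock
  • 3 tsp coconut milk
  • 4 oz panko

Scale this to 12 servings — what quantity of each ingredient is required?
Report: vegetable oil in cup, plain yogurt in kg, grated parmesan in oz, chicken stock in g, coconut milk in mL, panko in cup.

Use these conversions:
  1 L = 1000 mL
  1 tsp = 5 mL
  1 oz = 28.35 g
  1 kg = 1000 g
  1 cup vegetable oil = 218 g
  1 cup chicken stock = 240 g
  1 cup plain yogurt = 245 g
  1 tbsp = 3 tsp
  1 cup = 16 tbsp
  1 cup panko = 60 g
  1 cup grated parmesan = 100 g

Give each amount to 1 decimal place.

Scaling factor: 12/5 = 2.4.
vegetable oil: 1.5 oz × 12/5 × 28.35 g/oz ÷ 218 g/cup ≈ 0.5 cup
plain yogurt: 1.5 cup × 12/5 × 245 g/cup ÷ 1000 g/kg ≈ 0.9 kg
grated parmesan: 2.75 cup × 12/5 × 100 g/cup ÷ 28.35 g/oz ≈ 23.3 oz
chicken stock: 4 tbsp × 12/5 ÷ 16 tbsp/cup × 240 g/cup = 144.0 g
coconut milk: 3 tsp × 12/5 × 5 mL/tsp = 36.0 mL
panko: 4 oz × 12/5 × 28.35 g/oz ÷ 60 g/cup ≈ 4.5 cup

vegetable oil: 0.5 cup; plain yogurt: 0.9 kg; grated parmesan: 23.3 oz; chicken stock: 144.0 g; coconut milk: 36.0 mL; panko: 4.5 cup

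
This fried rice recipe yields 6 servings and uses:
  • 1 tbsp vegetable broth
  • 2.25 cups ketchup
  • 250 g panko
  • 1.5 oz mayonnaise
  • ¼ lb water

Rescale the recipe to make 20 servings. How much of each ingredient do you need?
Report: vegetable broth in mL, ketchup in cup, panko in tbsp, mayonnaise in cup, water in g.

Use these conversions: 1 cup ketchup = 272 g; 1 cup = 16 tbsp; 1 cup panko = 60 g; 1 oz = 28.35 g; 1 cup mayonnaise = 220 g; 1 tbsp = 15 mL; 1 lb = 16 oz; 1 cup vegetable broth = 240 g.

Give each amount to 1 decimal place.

vegetable broth: 50.0 mL; ketchup: 7.5 cup; panko: 222.2 tbsp; mayonnaise: 0.6 cup; water: 378.0 g

Scaling factor: 20/6 = 10/3.
vegetable broth: 1 tbsp × 10/3 × 15 mL/tbsp = 50.0 mL
ketchup: 2.25 cup × 10/3 = 7.5 cup
panko: 250 g × 10/3 ÷ 60 g/cup × 16 tbsp/cup ≈ 222.2 tbsp
mayonnaise: 1.5 oz × 10/3 × 28.35 g/oz ÷ 220 g/cup ≈ 0.6 cup
water: 0.25 lb × 10/3 × 16 oz/lb × 28.35 g/oz = 378.0 g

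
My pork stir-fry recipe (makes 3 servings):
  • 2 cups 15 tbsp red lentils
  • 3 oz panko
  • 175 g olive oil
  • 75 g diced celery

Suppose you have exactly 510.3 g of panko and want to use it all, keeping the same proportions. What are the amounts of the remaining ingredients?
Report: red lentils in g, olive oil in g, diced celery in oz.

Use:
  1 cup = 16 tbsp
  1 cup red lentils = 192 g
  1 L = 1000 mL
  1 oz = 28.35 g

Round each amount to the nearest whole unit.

The original recipe has 85.05 g of panko, so the scaling factor is 510.3 ÷ 85.05 = 6.
red lentils: (2 cup + 15 tbsp = 2.9375 cup) × 6 × 192 g/cup = 3384 g
olive oil: 175 g × 6 = 1050 g
diced celery: 75 g × 6 ÷ 28.35 g/oz ≈ 16 oz

red lentils: 3384 g; olive oil: 1050 g; diced celery: 16 oz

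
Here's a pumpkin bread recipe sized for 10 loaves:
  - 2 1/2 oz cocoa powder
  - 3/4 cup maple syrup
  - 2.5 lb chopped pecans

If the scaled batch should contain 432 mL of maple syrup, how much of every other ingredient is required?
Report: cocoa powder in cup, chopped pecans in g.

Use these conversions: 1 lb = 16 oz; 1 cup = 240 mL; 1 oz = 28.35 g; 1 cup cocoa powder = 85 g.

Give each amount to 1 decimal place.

The original recipe has 180 mL of maple syrup, so the scaling factor is 432 ÷ 180 = 12/5 = 2.4.
cocoa powder: 2.5 oz × 12/5 × 28.35 g/oz ÷ 85 g/cup ≈ 2.0 cup
chopped pecans: 2.5 lb × 12/5 × 16 oz/lb × 28.35 g/oz = 2721.6 g

cocoa powder: 2.0 cup; chopped pecans: 2721.6 g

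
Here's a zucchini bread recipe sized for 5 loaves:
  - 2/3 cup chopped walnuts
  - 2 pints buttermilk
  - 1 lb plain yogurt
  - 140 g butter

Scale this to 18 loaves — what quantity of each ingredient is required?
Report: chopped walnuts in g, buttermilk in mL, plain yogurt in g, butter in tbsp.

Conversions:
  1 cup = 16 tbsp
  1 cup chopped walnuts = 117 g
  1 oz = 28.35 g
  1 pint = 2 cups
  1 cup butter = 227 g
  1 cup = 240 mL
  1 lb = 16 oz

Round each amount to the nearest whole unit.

Scaling factor: 18/5 = 3.6.
chopped walnuts: 2/3 cup × 18/5 × 117 g/cup ≈ 281 g
buttermilk: 2 pint × 18/5 × 2 cup/pint × 240 mL/cup = 3456 mL
plain yogurt: 1 lb × 18/5 × 16 oz/lb × 28.35 g/oz ≈ 1633 g
butter: 140 g × 18/5 ÷ 227 g/cup × 16 tbsp/cup ≈ 36 tbsp

chopped walnuts: 281 g; buttermilk: 3456 mL; plain yogurt: 1633 g; butter: 36 tbsp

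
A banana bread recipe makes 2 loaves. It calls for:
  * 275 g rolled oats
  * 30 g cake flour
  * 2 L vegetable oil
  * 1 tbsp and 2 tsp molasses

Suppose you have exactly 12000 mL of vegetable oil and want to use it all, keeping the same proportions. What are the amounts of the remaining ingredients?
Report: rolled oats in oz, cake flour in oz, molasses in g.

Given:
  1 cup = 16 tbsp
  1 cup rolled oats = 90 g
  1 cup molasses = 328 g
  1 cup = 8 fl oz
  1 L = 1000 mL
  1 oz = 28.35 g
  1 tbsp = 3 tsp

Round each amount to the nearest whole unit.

rolled oats: 58 oz; cake flour: 6 oz; molasses: 205 g

The original recipe has 2000 mL of vegetable oil, so the scaling factor is 12000 ÷ 2000 = 6.
rolled oats: 275 g × 6 ÷ 28.35 g/oz ≈ 58 oz
cake flour: 30 g × 6 ÷ 28.35 g/oz ≈ 6 oz
molasses: (1 tbsp + 2 tsp = 5/3 tbsp) × 6 ÷ 16 tbsp/cup × 328 g/cup = 205 g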